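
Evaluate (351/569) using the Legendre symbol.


p = 569 is prime, so compute (351/569) with the reciprocity algorithm (Jacobi-symbol steps: pull out 2s via (2/n), flip via reciprocity, reduce):
  reciprocity: (351/569) -> +(569/351)
  reduce: (218/351)
  pull out 2: (2/351) = +1  (since 351 mod 8 = 7)
  reciprocity: (109/351) -> +(351/109)
  reduce: (24/109)
  pull out 2: (2/109) = -1  (since 109 mod 8 = 5)
  pull out 2: (2/109) = -1  (since 109 mod 8 = 5)
  pull out 2: (2/109) = -1  (since 109 mod 8 = 5)
  reciprocity: (3/109) -> +(109/3)
  reduce: (1/3)
  (1/3) = 1
Product of signs = -1
(351/569) = -1

-1


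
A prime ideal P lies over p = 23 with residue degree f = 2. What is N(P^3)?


N(P^a) = p^(a*f)
= 23^(3*2)
= 23^6
= 148035889

148035889


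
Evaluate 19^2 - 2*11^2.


x^2 - d*y^2
= 19^2 - 2*11^2
= 361 - 242
= 119

119


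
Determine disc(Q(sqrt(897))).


For K = Q(sqrt(d)) with d squarefree: disc(K) = d if d = 1 mod 4, and disc(K) = 4d if d = 2 or 3 mod 4.
Here d = 897, and d mod 4 = 1.
d = 1 mod 4 (O_K = Z[(1+sqrt(d))/2]), so disc(K) = d = 897

897


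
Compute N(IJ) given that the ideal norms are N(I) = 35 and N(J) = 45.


N(IJ) = N(I) * N(J)
= 35 * 45
= 1575

1575


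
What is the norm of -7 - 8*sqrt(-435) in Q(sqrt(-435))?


N(a + b*sqrt(d)) = a^2 - d*b^2
= (-7)^2 - (-435)*(-8)^2
= 49 + 27840
= 27889

27889


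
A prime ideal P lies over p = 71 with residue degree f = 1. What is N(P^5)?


N(P^a) = p^(a*f)
= 71^(5*1)
= 71^5
= 1804229351

1804229351


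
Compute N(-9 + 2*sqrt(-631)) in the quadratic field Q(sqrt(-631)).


N(a + b*sqrt(d)) = a^2 - d*b^2
= (-9)^2 - (-631)*(2)^2
= 81 + 2524
= 2605

2605


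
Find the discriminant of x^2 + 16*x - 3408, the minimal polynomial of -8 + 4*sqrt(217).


The element -8 + 4*sqrt(217) has minimal polynomial:
x^2 + 16*x - 3408
Discriminant = (16)^2 - 4*(-3408)
= 256 + 13632
= 13888

13888


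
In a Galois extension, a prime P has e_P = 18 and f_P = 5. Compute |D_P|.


|D_P| = e * f
= 18 * 5
= 90

90


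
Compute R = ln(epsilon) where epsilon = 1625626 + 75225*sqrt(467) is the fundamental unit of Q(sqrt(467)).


epsilon = 1625626 + 75225*sqrt(467)
= 3.2513e+06
R = ln(3.2513e+06)
= 14.9946

14.9946


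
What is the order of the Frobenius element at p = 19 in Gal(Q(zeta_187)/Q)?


The Frobenius at p in Gal(Q(zeta_n)/Q) = (Z/nZ)* is the class of p, so its order is ord_187(19), the smallest k >= 1 with 19^k = 1 mod 187.
n = 187 = 11 * 17, phi(187) = 160; the order divides phi(n).
Divisors of 160: 1, 2, 4, 5, 8, 10, 16, 20, 32, 40, 80, 160
Repeated squaring mod 187: 19^1 = 19, 19^2 = 174, 19^4 = 169, 19^8 = 137, 19^16 = 69, 19^32 = 86, 19^64 = 103, 19^128 = 137
Test divisors in increasing order:
  k=1: 19^1 = 19 mod 187
  k=2: 19^2 = 174 mod 187
  k=4: 19^4 = 169 mod 187
  k=5: 19^5 = 169 * 19 = 32 mod 187
  k=8: 19^8 = 137 mod 187
  k=10: 19^10 = 137 * 174 = 89 mod 187
  k=16: 19^16 = 69 mod 187
  k=20: 19^20 = 69 * 169 = 67 mod 187
  k=32: 19^32 = 86 mod 187
  k=40: 19^40 = 86 * 137 = 1 mod 187  <- first divisor giving 1
Order = 40

40


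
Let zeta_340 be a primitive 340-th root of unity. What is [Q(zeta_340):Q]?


The degree equals Euler's totient phi(340).
340 = 2^2 * 5 * 17
phi(340) = 128

128


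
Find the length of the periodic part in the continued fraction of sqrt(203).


Run the CF algorithm for sqrt(203).
a_0 = floor(sqrt(203)) = 14; set m_0=0, q_0=1.
Recurrence: m' = q*a - m,  q' = (d - m'^2)/q,  a' = floor((a_0 + m')/q').
  step 1: m=14, q=7, a=4
  step 2: m=14, q=1, a=28
a_2 = 2*a_0 = 28, so the period closes here.
sqrt(203) = [14; 4, 28]
Period length = 2

2


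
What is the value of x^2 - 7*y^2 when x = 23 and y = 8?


x^2 - d*y^2
= 23^2 - 7*8^2
= 529 - 448
= 81

81


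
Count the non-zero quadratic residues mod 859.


For prime p, the number of non-zero quadratic residues is (p-1)/2.
= (859-1)/2
= 429

429


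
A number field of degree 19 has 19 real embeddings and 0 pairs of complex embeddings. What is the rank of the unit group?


By Dirichlet's unit theorem:
rank = r1 + r2 - 1
= 19 + 0 - 1
= 18

18


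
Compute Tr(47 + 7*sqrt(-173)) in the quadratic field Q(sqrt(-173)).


Tr(a + b*sqrt(d)) = (a + b*sqrt(d)) + (a - b*sqrt(d)) = 2a
= 2 * (47)
= 94

94


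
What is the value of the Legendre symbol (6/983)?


p = 983 is prime, so compute (6/983) with the reciprocity algorithm (Jacobi-symbol steps: pull out 2s via (2/n), flip via reciprocity, reduce):
  pull out 2: (2/983) = +1  (since 983 mod 8 = 7)
  reciprocity: (3/983) -> -(983/3)
  reduce: (2/3)
  pull out 2: (2/3) = -1  (since 3 mod 8 = 3)
  (1/3) = 1
Product of signs = 1
(6/983) = 1

1


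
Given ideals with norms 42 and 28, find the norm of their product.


N(IJ) = N(I) * N(J)
= 42 * 28
= 1176

1176


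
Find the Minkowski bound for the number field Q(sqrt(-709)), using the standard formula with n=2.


d = -709, d mod 4 = 3, so disc(K) = 4d = -2836; |disc(K)| = 2836
Imaginary quadratic field, so n = 2, s = r2 = 1, r1 = 0
M = (n!/n^n) * (4/pi)^s * sqrt(|disc(K)|) = (2!/2^2) * (4/pi)^1 * sqrt(2836)
= 0.5 * 1.273240 * 53.254108
= 33.9026

33.9026


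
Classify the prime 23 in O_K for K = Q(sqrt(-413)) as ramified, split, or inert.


K = Q(sqrt(-413)). Since d mod 4 = 3, disc(K) = -1652.
Check p | disc: -1652 mod 23 = 4.
p does not divide disc. Compute Legendre symbol (d/p):
1^((23-1)/2) mod 23 = 1
(d/p) = 1, so p splits: (p) = P*P' with e=1, f=1, g=2.
Therefore p is split.

split


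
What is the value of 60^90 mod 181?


p = 181 is prime and the exponent is (p-1)/2 = 90, so by Euler's criterion 60^90 = (60/181) = +1 or -1 mod 181.
Compute by square-and-multiply:
  90 = 64 + 16 + 8 + 2 (binary 1011010)
  Repeated squaring mod 181: 60^1 = 60, 60^2 = 161, 60^4 = 38, 60^8 = 177, 60^16 = 16, 60^32 = 75, 60^64 = 14
  60^90 = 60^64 * 60^16 * 60^8 * 60^2 = 14 * 16 * 177 * 161 mod 181
    14 * 16 = 224 = 43 mod 181
    43 * 177 = 7611 = 9 mod 181
    9 * 161 = 1449 = 1 mod 181
  60^90 = 1 mod 181
Result 1: 60 is a quadratic residue mod 181.
60^90 mod 181 = 1

1


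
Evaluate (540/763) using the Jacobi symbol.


Compute (540/763) via quadratic reciprocity:
  pull out 2: (2/763) = -1  (since 763 mod 8 = 3)
  pull out 2: (2/763) = -1  (since 763 mod 8 = 3)
  reciprocity: (135/763) -> -(763/135)
  reduce: (88/135)
  pull out 2: (2/135) = +1  (since 135 mod 8 = 7)
  pull out 2: (2/135) = +1  (since 135 mod 8 = 7)
  pull out 2: (2/135) = +1  (since 135 mod 8 = 7)
  reciprocity: (11/135) -> -(135/11)
  reduce: (3/11)
  reciprocity: (3/11) -> -(11/3)
  reduce: (2/3)
  pull out 2: (2/3) = -1  (since 3 mod 8 = 3)
  (1/3) = 1
Product of signs = 1

1


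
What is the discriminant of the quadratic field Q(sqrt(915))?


For K = Q(sqrt(d)) with d squarefree: disc(K) = d if d = 1 mod 4, and disc(K) = 4d if d = 2 or 3 mod 4.
Here d = 915, and d mod 4 = 3.
d = 3 mod 4, not 1 (O_K = Z[sqrt(d)]), so disc(K) = 4d = 4 * (915) = 3660

3660


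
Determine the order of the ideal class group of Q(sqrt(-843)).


K = Q(sqrt(-843)). d mod 4 = 1, so D = disc(K) = d = -843
h(K) equals the number of primitive reduced positive-definite forms (a, b, c) = a*x^2 + b*x*y + c*y^2 with b^2 - 4ac = D,
where reduced means |b| <= a <= c, with b >= 0 whenever |b| = a or a = c, and primitive means gcd(a, b, c) = 1.
Reduced forces 3a^2 <= |D| = 843, so 1 <= a <= 16; b must have the parity of D, and c = (b^2 - D)/(4a) must be an integer >= a.
Enumerate a = 1..16, b in [-a, a]:
  a=1: (1, 1, 211)  [1]
  a=2: none
  a=3: (3, 3, 71)  [1]
  a=4..6: none
  a=7: (7, -5, 31), (7, 5, 31)  [2]
  a=8..10: none
  a=11: (11, -9, 21), (11, 9, 21)  [2]
  a=12..16: none
Total reduced forms: 1 + 1 + 2 + 2 = 6
h = 6

6


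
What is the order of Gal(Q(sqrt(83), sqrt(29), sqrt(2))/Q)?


The 3 square roots of distinct primes are multiplicatively independent over Q,
so [K:Q] = 2^3 and Gal(K/Q) is isomorphic to (Z/2Z)^3.
|Gal| = 2^3 = 8

8


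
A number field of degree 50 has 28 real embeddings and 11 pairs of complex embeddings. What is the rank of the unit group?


By Dirichlet's unit theorem:
rank = r1 + r2 - 1
= 28 + 11 - 1
= 38

38


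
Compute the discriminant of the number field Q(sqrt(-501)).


For K = Q(sqrt(d)) with d squarefree: disc(K) = d if d = 1 mod 4, and disc(K) = 4d if d = 2 or 3 mod 4.
Here d = -501, and d mod 4 = 3.
d = 3 mod 4, not 1 (O_K = Z[sqrt(d)]), so disc(K) = 4d = 4 * (-501) = -2004

-2004


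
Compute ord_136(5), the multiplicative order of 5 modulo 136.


We want ord_136(5), the smallest k >= 1 with 5^k = 1 mod 136.
n = 136 = 2^3 * 17, phi(136) = 64; the order divides phi(n).
Divisors of 64: 1, 2, 4, 8, 16, 32, 64
Repeated squaring mod 136: 5^1 = 5, 5^2 = 25, 5^4 = 81, 5^8 = 33, 5^16 = 1, 5^32 = 1, 5^64 = 1
Test divisors in increasing order:
  k=1: 5^1 = 5 mod 136
  k=2: 5^2 = 25 mod 136
  k=4: 5^4 = 81 mod 136
  k=8: 5^8 = 33 mod 136
  k=16: 5^16 = 1 mod 136  <- first divisor giving 1
Order = 16

16


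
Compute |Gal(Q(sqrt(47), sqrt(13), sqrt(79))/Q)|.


The 3 square roots of distinct primes are multiplicatively independent over Q,
so [K:Q] = 2^3 and Gal(K/Q) is isomorphic to (Z/2Z)^3.
|Gal| = 2^3 = 8

8


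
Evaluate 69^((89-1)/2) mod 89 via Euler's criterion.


p = 89 is prime and the exponent is (p-1)/2 = 44, so by Euler's criterion 69^44 = (69/89) = +1 or -1 mod 89.
Compute by square-and-multiply:
  44 = 32 + 8 + 4 (binary 101100)
  Repeated squaring mod 89: 69^1 = 69, 69^2 = 44, 69^4 = 67, 69^8 = 39, 69^16 = 8, 69^32 = 64
  69^44 = 69^32 * 69^8 * 69^4 = 64 * 39 * 67 mod 89
    64 * 39 = 2496 = 4 mod 89
    4 * 67 = 268 = 1 mod 89
  69^44 = 1 mod 89
Result 1: 69 is a quadratic residue mod 89.
69^44 mod 89 = 1

1


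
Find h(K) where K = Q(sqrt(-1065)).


K = Q(sqrt(-1065)). d mod 4 = 3, so D = disc(K) = 4d = -4260
h(K) equals the number of primitive reduced positive-definite forms (a, b, c) = a*x^2 + b*x*y + c*y^2 with b^2 - 4ac = D,
where reduced means |b| <= a <= c, with b >= 0 whenever |b| = a or a = c, and primitive means gcd(a, b, c) = 1.
Reduced forces 3a^2 <= |D| = 4260, so 1 <= a <= 37; b must have the parity of D, and c = (b^2 - D)/(4a) must be an integer >= a.
Enumerate a = 1..37, b in [-a, a]:
  a=1: (1, 0, 1065)  [1]
  a=2: (2, 2, 533)  [1]
  a=3: (3, 0, 355)  [1]
  a=4: none
  a=5: (5, 0, 213)  [1]
  a=6: (6, 6, 179)  [1]
  a=7..9: none
  a=10: (10, 10, 109)  [1]
  a=11..12: none
  a=13: (13, -2, 82), (13, 2, 82)  [2]
  a=14: none
  a=15: (15, 0, 71)  [1]
  a=16..22: none
  a=23: (23, -8, 47), (23, 8, 47)  [2]
  a=24..25: none
  a=26: (26, -2, 41), (26, 2, 41)  [2]
  a=27..29: none
  a=30: (30, 30, 43)  [1]
  a=31: (31, -24, 39), (31, 24, 39)  [2]
  a=32..37: none
Total reduced forms: 1 + 1 + 1 + 1 + 1 + 1 + 2 + 1 + 2 + 2 + 1 + 2 = 16
h = 16

16


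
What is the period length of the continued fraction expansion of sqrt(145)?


Run the CF algorithm for sqrt(145).
a_0 = floor(sqrt(145)) = 12; set m_0=0, q_0=1.
Recurrence: m' = q*a - m,  q' = (d - m'^2)/q,  a' = floor((a_0 + m')/q').
  step 1: m=12, q=1, a=24
a_1 = 2*a_0 = 24, so the period closes here.
sqrt(145) = [12; 24]
Period length = 1

1


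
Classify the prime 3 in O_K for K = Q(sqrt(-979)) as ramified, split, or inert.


K = Q(sqrt(-979)). Since d mod 4 = 1, disc(K) = -979.
Check p | disc: -979 mod 3 = 2.
p does not divide disc. Compute Legendre symbol (d/p):
2^((3-1)/2) mod 3 = -1
(d/p) = -1, so p is inert: (p) stays prime with e=1, f=2, g=1.
Therefore p is inert.

inert


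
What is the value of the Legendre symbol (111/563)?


p = 563 is prime, so compute (111/563) with the reciprocity algorithm (Jacobi-symbol steps: pull out 2s via (2/n), flip via reciprocity, reduce):
  reciprocity: (111/563) -> -(563/111)
  reduce: (8/111)
  pull out 2: (2/111) = +1  (since 111 mod 8 = 7)
  pull out 2: (2/111) = +1  (since 111 mod 8 = 7)
  pull out 2: (2/111) = +1  (since 111 mod 8 = 7)
  (1/111) = 1
Product of signs = -1
(111/563) = -1

-1


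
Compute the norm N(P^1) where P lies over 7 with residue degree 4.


N(P^a) = p^(a*f)
= 7^(1*4)
= 7^4
= 2401

2401


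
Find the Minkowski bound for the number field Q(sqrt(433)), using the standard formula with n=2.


d = 433, d mod 4 = 1, so disc(K) = d = 433; |disc(K)| = 433
Real quadratic field, so n = 2, s = r2 = 0, r1 = 2
M = (n!/n^n) * (4/pi)^s * sqrt(|disc(K)|) = (2!/2^2) * (4/pi)^0 * sqrt(433)
= 0.5 * 1.000000 * 20.808652
= 10.4043

10.4043


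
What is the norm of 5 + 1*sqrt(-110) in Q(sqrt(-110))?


N(a + b*sqrt(d)) = a^2 - d*b^2
= (5)^2 - (-110)*(1)^2
= 25 + 110
= 135

135


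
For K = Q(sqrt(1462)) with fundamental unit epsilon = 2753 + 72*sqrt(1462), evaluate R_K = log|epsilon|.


epsilon = 2753 + 72*sqrt(1462)
= 5505.9998
R = ln(5505.9998)
= 8.6136

8.6136


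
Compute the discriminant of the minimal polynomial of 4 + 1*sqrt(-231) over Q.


The element 4 + 1*sqrt(-231) has minimal polynomial:
x^2 - 8*x + 247
Discriminant = (-8)^2 - 4*(247)
= 64 - 988
= -924

-924


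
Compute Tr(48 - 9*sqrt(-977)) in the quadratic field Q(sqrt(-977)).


Tr(a + b*sqrt(d)) = (a + b*sqrt(d)) + (a - b*sqrt(d)) = 2a
= 2 * (48)
= 96

96


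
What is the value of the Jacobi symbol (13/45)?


Compute (13/45) via quadratic reciprocity:
  reciprocity: (13/45) -> +(45/13)
  reduce: (6/13)
  pull out 2: (2/13) = -1  (since 13 mod 8 = 5)
  reciprocity: (3/13) -> +(13/3)
  reduce: (1/3)
  (1/3) = 1
Product of signs = -1

-1


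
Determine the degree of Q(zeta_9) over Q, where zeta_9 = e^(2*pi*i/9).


The degree equals Euler's totient phi(9).
9 = 3^2
phi(9) = 6

6


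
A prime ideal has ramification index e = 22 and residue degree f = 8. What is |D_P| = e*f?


|D_P| = e * f
= 22 * 8
= 176

176


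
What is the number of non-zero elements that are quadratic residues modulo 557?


For prime p, the number of non-zero quadratic residues is (p-1)/2.
= (557-1)/2
= 278

278


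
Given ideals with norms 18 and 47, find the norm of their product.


N(IJ) = N(I) * N(J)
= 18 * 47
= 846

846


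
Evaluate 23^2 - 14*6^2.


x^2 - d*y^2
= 23^2 - 14*6^2
= 529 - 504
= 25

25


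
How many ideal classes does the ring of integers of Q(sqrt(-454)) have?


K = Q(sqrt(-454)). d mod 4 = 2, so D = disc(K) = 4d = -1816
h(K) equals the number of primitive reduced positive-definite forms (a, b, c) = a*x^2 + b*x*y + c*y^2 with b^2 - 4ac = D,
where reduced means |b| <= a <= c, with b >= 0 whenever |b| = a or a = c, and primitive means gcd(a, b, c) = 1.
Reduced forces 3a^2 <= |D| = 1816, so 1 <= a <= 24; b must have the parity of D, and c = (b^2 - D)/(4a) must be an integer >= a.
Enumerate a = 1..24, b in [-a, a]:
  a=1: (1, 0, 454)  [1]
  a=2: (2, 0, 227)  [1]
  a=3..4: none
  a=5: (5, -2, 91), (5, 2, 91)  [2]
  a=6: none
  a=7: (7, -2, 65), (7, 2, 65)  [2]
  a=8..9: none
  a=10: (10, -8, 47), (10, 8, 47)  [2]
  a=11..12: none
  a=13: (13, -2, 35), (13, 2, 35)  [2]
  a=14: (14, -12, 35), (14, 12, 35)  [2]
  a=15..22: none
  a=23: (23, -22, 25), (23, 22, 25)  [2]
  a=24: none
Total reduced forms: 1 + 1 + 2 + 2 + 2 + 2 + 2 + 2 = 14
h = 14

14


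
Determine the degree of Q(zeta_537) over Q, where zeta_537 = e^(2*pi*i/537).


The degree equals Euler's totient phi(537).
537 = 3 * 179
phi(537) = 356

356


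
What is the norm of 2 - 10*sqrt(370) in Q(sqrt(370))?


N(a + b*sqrt(d)) = a^2 - d*b^2
= (2)^2 - (370)*(-10)^2
= 4 - 37000
= -36996

-36996


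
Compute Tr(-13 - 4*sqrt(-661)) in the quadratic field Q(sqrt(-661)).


Tr(a + b*sqrt(d)) = (a + b*sqrt(d)) + (a - b*sqrt(d)) = 2a
= 2 * (-13)
= -26

-26


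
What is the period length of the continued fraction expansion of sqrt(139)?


Run the CF algorithm for sqrt(139).
a_0 = floor(sqrt(139)) = 11; set m_0=0, q_0=1.
Recurrence: m' = q*a - m,  q' = (d - m'^2)/q,  a' = floor((a_0 + m')/q').
  step 1: m=11, q=18, a=1
  step 2: m=7, q=5, a=3
  step 3: m=8, q=15, a=1
  step 4: m=7, q=6, a=3
  step 5: m=11, q=3, a=7
  step 6: m=10, q=13, a=1
  step 7: m=3, q=10, a=1
  step 8: m=7, q=9, a=2
  step 9: m=11, q=2, a=11
  step 10: m=11, q=9, a=2
  step 11: m=7, q=10, a=1
  step 12: m=3, q=13, a=1
  step 13: m=10, q=3, a=7
  step 14: m=11, q=6, a=3
  step 15: m=7, q=15, a=1
  step 16: m=8, q=5, a=3
  step 17: m=7, q=18, a=1
  step 18: m=11, q=1, a=22
a_18 = 2*a_0 = 22, so the period closes here.
sqrt(139) = [11; 1, 3, 1, 3, 7, 1, 1, 2, 11, 2, 1, 1, 7, 3, 1, 3, 1, 22]
Period length = 18

18


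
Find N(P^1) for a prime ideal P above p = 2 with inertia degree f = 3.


N(P^a) = p^(a*f)
= 2^(1*3)
= 2^3
= 8

8


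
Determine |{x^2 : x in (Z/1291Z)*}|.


For prime p, the number of non-zero quadratic residues is (p-1)/2.
= (1291-1)/2
= 645

645


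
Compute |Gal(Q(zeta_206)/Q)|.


|Gal(Q(zeta_206)/Q)| = phi(206)
= 102

102


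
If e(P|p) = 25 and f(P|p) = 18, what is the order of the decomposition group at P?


|D_P| = e * f
= 25 * 18
= 450

450


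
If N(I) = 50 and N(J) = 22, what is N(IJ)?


N(IJ) = N(I) * N(J)
= 50 * 22
= 1100

1100


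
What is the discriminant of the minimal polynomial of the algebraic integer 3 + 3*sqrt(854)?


The element 3 + 3*sqrt(854) has minimal polynomial:
x^2 - 6*x - 7677
Discriminant = (-6)^2 - 4*(-7677)
= 36 + 30708
= 30744

30744


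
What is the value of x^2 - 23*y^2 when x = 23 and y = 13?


x^2 - d*y^2
= 23^2 - 23*13^2
= 529 - 3887
= -3358

-3358


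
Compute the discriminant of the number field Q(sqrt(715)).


For K = Q(sqrt(d)) with d squarefree: disc(K) = d if d = 1 mod 4, and disc(K) = 4d if d = 2 or 3 mod 4.
Here d = 715, and d mod 4 = 3.
d = 3 mod 4, not 1 (O_K = Z[sqrt(d)]), so disc(K) = 4d = 4 * (715) = 2860

2860


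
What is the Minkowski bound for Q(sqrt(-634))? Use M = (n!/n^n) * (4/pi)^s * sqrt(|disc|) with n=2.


d = -634, d mod 4 = 2, so disc(K) = 4d = -2536; |disc(K)| = 2536
Imaginary quadratic field, so n = 2, s = r2 = 1, r1 = 0
M = (n!/n^n) * (4/pi)^s * sqrt(|disc(K)|) = (2!/2^2) * (4/pi)^1 * sqrt(2536)
= 0.5 * 1.273240 * 50.358713
= 32.0594

32.0594


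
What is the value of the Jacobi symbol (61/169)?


Compute (61/169) via quadratic reciprocity:
  reciprocity: (61/169) -> +(169/61)
  reduce: (47/61)
  reciprocity: (47/61) -> +(61/47)
  reduce: (14/47)
  pull out 2: (2/47) = +1  (since 47 mod 8 = 7)
  reciprocity: (7/47) -> -(47/7)
  reduce: (5/7)
  reciprocity: (5/7) -> +(7/5)
  reduce: (2/5)
  pull out 2: (2/5) = -1  (since 5 mod 8 = 5)
  (1/5) = 1
Product of signs = 1

1


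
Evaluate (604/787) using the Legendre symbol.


p = 787 is prime, so compute (604/787) with the reciprocity algorithm (Jacobi-symbol steps: pull out 2s via (2/n), flip via reciprocity, reduce):
  pull out 2: (2/787) = -1  (since 787 mod 8 = 3)
  pull out 2: (2/787) = -1  (since 787 mod 8 = 3)
  reciprocity: (151/787) -> -(787/151)
  reduce: (32/151)
  pull out 2: (2/151) = +1  (since 151 mod 8 = 7)
  pull out 2: (2/151) = +1  (since 151 mod 8 = 7)
  pull out 2: (2/151) = +1  (since 151 mod 8 = 7)
  pull out 2: (2/151) = +1  (since 151 mod 8 = 7)
  pull out 2: (2/151) = +1  (since 151 mod 8 = 7)
  (1/151) = 1
Product of signs = -1
(604/787) = -1

-1


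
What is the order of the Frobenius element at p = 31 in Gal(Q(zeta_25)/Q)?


The Frobenius at p in Gal(Q(zeta_n)/Q) = (Z/nZ)* is the class of p, so its order is ord_25(31), the smallest k >= 1 with 31^k = 1 mod 25.
n = 25 = 5^2, phi(25) = 20; the order divides phi(n).
Divisors of 20: 1, 2, 4, 5, 10, 20
Repeated squaring mod 25: 31^1 = 6, 31^2 = 11, 31^4 = 21, 31^8 = 16, 31^16 = 6
Test divisors in increasing order:
  k=1: 31^1 = 6 mod 25
  k=2: 31^2 = 11 mod 25
  k=4: 31^4 = 21 mod 25
  k=5: 31^5 = 21 * 6 = 1 mod 25  <- first divisor giving 1
Order = 5

5


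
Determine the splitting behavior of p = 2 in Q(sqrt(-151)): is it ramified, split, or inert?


K = Q(sqrt(-151)). Since d mod 4 = 1, disc(K) = -151.
Check p | disc: -151 mod 2 = 1.
p=2 does not divide disc (d is 1 mod 4). 2 splits iff d = 1 mod 8.
d mod 8 = 1, so (d/2) = 1.
(d/p) = 1, so p splits: (p) = P*P' with e=1, f=1, g=2.
Therefore p is split.

split


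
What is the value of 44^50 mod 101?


p = 101 is prime and the exponent is (p-1)/2 = 50, so by Euler's criterion 44^50 = (44/101) = +1 or -1 mod 101.
Compute by square-and-multiply:
  50 = 32 + 16 + 2 (binary 110010)
  Repeated squaring mod 101: 44^1 = 44, 44^2 = 17, 44^4 = 87, 44^8 = 95, 44^16 = 36, 44^32 = 84
  44^50 = 44^32 * 44^16 * 44^2 = 84 * 36 * 17 mod 101
    84 * 36 = 3024 = 95 mod 101
    95 * 17 = 1615 = 100 mod 101
  44^50 = 100 mod 101
Result 100 = p - 1 = -1 mod 101: 44 is a quadratic non-residue mod 101. As a residue in [0, p-1] the value is 100.
44^50 mod 101 = 100

100


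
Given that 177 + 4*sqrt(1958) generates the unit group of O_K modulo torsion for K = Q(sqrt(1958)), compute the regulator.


epsilon = 177 + 4*sqrt(1958)
= 353.9972
R = ln(353.9972)
= 5.8693

5.8693


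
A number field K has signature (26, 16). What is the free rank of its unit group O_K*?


By Dirichlet's unit theorem:
rank = r1 + r2 - 1
= 26 + 16 - 1
= 41

41


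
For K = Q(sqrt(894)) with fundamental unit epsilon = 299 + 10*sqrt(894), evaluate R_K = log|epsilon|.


epsilon = 299 + 10*sqrt(894)
= 597.9983
R = ln(597.9983)
= 6.3936

6.3936


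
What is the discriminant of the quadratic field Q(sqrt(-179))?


For K = Q(sqrt(d)) with d squarefree: disc(K) = d if d = 1 mod 4, and disc(K) = 4d if d = 2 or 3 mod 4.
Here d = -179, and d mod 4 = 1.
d = 1 mod 4 (O_K = Z[(1+sqrt(d))/2]), so disc(K) = d = -179

-179


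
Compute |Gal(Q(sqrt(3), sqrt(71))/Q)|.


The 2 square roots of distinct primes are multiplicatively independent over Q,
so [K:Q] = 2^2 and Gal(K/Q) is isomorphic to (Z/2Z)^2.
|Gal| = 2^2 = 4

4


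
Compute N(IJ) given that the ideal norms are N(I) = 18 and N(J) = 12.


N(IJ) = N(I) * N(J)
= 18 * 12
= 216

216


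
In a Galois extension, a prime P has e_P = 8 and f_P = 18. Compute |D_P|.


|D_P| = e * f
= 8 * 18
= 144

144


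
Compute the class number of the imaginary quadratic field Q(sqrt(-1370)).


K = Q(sqrt(-1370)). d mod 4 = 2, so D = disc(K) = 4d = -5480
h(K) equals the number of primitive reduced positive-definite forms (a, b, c) = a*x^2 + b*x*y + c*y^2 with b^2 - 4ac = D,
where reduced means |b| <= a <= c, with b >= 0 whenever |b| = a or a = c, and primitive means gcd(a, b, c) = 1.
Reduced forces 3a^2 <= |D| = 5480, so 1 <= a <= 42; b must have the parity of D, and c = (b^2 - D)/(4a) must be an integer >= a.
Enumerate a = 1..42, b in [-a, a]:
  a=1: (1, 0, 1370)  [1]
  a=2: (2, 0, 685)  [1]
  a=3: (3, -2, 457), (3, 2, 457)  [2]
  a=4: none
  a=5: (5, 0, 274)  [1]
  a=6: (6, -4, 229), (6, 4, 229)  [2]
  a=7: (7, -6, 197), (7, 6, 197)  [2]
  a=8: none
  a=9: (9, -8, 154), (9, 8, 154)  [2]
  a=10: (10, 0, 137)  [1]
  a=11: (11, -8, 126), (11, 8, 126)  [2]
  a=12..13: none
  a=14: (14, -8, 99), (14, 8, 99)  [2]
  a=15: (15, -10, 93), (15, 10, 93)  [2]
  a=16..17: none
  a=18: (18, -8, 77), (18, 8, 77)  [2]
  a=19: (19, -12, 74), (19, 12, 74)  [2]
  a=20: none
  a=21: (21, -20, 70), (21, -8, 66), (21, 8, 66), (21, 20, 70)  [4]
  a=22: (22, -8, 63), (22, 8, 63)  [2]
  a=23..26: none
  a=27: (27, -26, 57), (27, 26, 57)  [2]
  a=28: none
  a=29: (29, -28, 54), (29, 28, 54)  [2]
  a=30: (30, -20, 49), (30, 20, 49)  [2]
  a=31: (31, -10, 45), (31, 10, 45)  [2]
  a=32: none
  a=33: (33, -14, 43), (33, -8, 42), (33, 8, 42), (33, 14, 43)  [4]
  a=34: none
  a=35: (35, -20, 42), (35, 20, 42)  [2]
  a=36: none
  a=37: (37, -12, 38), (37, 12, 38)  [2]
  a=38..42: none
Total reduced forms: 1 + 1 + 2 + 1 + 2 + 2 + 2 + 1 + 2 + 2 + 2 + 2 + 2 + 4 + 2 + 2 + 2 + 2 + 2 + 4 + 2 + 2 = 44
h = 44

44


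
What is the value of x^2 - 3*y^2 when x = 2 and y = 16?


x^2 - d*y^2
= 2^2 - 3*16^2
= 4 - 768
= -764

-764


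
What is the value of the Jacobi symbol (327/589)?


Compute (327/589) via quadratic reciprocity:
  reciprocity: (327/589) -> +(589/327)
  reduce: (262/327)
  pull out 2: (2/327) = +1  (since 327 mod 8 = 7)
  reciprocity: (131/327) -> -(327/131)
  reduce: (65/131)
  reciprocity: (65/131) -> +(131/65)
  reduce: (1/65)
  (1/65) = 1
Product of signs = -1

-1


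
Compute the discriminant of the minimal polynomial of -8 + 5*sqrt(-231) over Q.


The element -8 + 5*sqrt(-231) has minimal polynomial:
x^2 + 16*x + 5839
Discriminant = (16)^2 - 4*(5839)
= 256 - 23356
= -23100

-23100


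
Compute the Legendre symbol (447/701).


p = 701 is prime, so compute (447/701) with the reciprocity algorithm (Jacobi-symbol steps: pull out 2s via (2/n), flip via reciprocity, reduce):
  reciprocity: (447/701) -> +(701/447)
  reduce: (254/447)
  pull out 2: (2/447) = +1  (since 447 mod 8 = 7)
  reciprocity: (127/447) -> -(447/127)
  reduce: (66/127)
  pull out 2: (2/127) = +1  (since 127 mod 8 = 7)
  reciprocity: (33/127) -> +(127/33)
  reduce: (28/33)
  pull out 2: (2/33) = +1  (since 33 mod 8 = 1)
  pull out 2: (2/33) = +1  (since 33 mod 8 = 1)
  reciprocity: (7/33) -> +(33/7)
  reduce: (5/7)
  reciprocity: (5/7) -> +(7/5)
  reduce: (2/5)
  pull out 2: (2/5) = -1  (since 5 mod 8 = 5)
  (1/5) = 1
Product of signs = 1
(447/701) = 1

1


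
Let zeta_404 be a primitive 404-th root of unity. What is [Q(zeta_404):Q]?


The degree equals Euler's totient phi(404).
404 = 2^2 * 101
phi(404) = 200

200


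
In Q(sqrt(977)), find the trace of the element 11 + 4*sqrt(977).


Tr(a + b*sqrt(d)) = (a + b*sqrt(d)) + (a - b*sqrt(d)) = 2a
= 2 * (11)
= 22

22


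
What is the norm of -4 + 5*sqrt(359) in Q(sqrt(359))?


N(a + b*sqrt(d)) = a^2 - d*b^2
= (-4)^2 - (359)*(5)^2
= 16 - 8975
= -8959

-8959


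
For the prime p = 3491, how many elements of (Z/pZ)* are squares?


For prime p, the number of non-zero quadratic residues is (p-1)/2.
= (3491-1)/2
= 1745

1745


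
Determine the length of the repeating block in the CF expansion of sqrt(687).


Run the CF algorithm for sqrt(687).
a_0 = floor(sqrt(687)) = 26; set m_0=0, q_0=1.
Recurrence: m' = q*a - m,  q' = (d - m'^2)/q,  a' = floor((a_0 + m')/q').
  step 1: m=26, q=11, a=4
  step 2: m=18, q=33, a=1
  step 3: m=15, q=14, a=2
  step 4: m=13, q=37, a=1
  step 5: m=24, q=3, a=16
  step 6: m=24, q=37, a=1
  step 7: m=13, q=14, a=2
  step 8: m=15, q=33, a=1
  step 9: m=18, q=11, a=4
  step 10: m=26, q=1, a=52
a_10 = 2*a_0 = 52, so the period closes here.
sqrt(687) = [26; 4, 1, 2, 1, 16, 1, 2, 1, 4, 52]
Period length = 10

10


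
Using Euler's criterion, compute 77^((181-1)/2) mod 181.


p = 181 is prime and the exponent is (p-1)/2 = 90, so by Euler's criterion 77^90 = (77/181) = +1 or -1 mod 181.
Compute by square-and-multiply:
  90 = 64 + 16 + 8 + 2 (binary 1011010)
  Repeated squaring mod 181: 77^1 = 77, 77^2 = 137, 77^4 = 126, 77^8 = 129, 77^16 = 170, 77^32 = 121, 77^64 = 161
  77^90 = 77^64 * 77^16 * 77^8 * 77^2 = 161 * 170 * 129 * 137 mod 181
    161 * 170 = 27370 = 39 mod 181
    39 * 129 = 5031 = 144 mod 181
    144 * 137 = 19728 = 180 mod 181
  77^90 = 180 mod 181
Result 180 = p - 1 = -1 mod 181: 77 is a quadratic non-residue mod 181. As a residue in [0, p-1] the value is 180.
77^90 mod 181 = 180

180


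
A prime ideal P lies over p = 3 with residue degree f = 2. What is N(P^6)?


N(P^a) = p^(a*f)
= 3^(6*2)
= 3^12
= 531441

531441


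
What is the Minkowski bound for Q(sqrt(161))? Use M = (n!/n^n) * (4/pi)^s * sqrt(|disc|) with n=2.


d = 161, d mod 4 = 1, so disc(K) = d = 161; |disc(K)| = 161
Real quadratic field, so n = 2, s = r2 = 0, r1 = 2
M = (n!/n^n) * (4/pi)^s * sqrt(|disc(K)|) = (2!/2^2) * (4/pi)^0 * sqrt(161)
= 0.5 * 1.000000 * 12.688578
= 6.3443

6.3443


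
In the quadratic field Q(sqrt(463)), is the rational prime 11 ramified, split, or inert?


K = Q(sqrt(463)). Since d mod 4 = 3, disc(K) = 1852.
Check p | disc: 1852 mod 11 = 4.
p does not divide disc. Compute Legendre symbol (d/p):
1^((11-1)/2) mod 11 = 1
(d/p) = 1, so p splits: (p) = P*P' with e=1, f=1, g=2.
Therefore p is split.

split


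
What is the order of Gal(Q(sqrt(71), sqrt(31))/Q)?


The 2 square roots of distinct primes are multiplicatively independent over Q,
so [K:Q] = 2^2 and Gal(K/Q) is isomorphic to (Z/2Z)^2.
|Gal| = 2^2 = 4

4


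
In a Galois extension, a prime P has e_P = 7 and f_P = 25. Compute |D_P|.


|D_P| = e * f
= 7 * 25
= 175

175


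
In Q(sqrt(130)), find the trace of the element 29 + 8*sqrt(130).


Tr(a + b*sqrt(d)) = (a + b*sqrt(d)) + (a - b*sqrt(d)) = 2a
= 2 * (29)
= 58

58


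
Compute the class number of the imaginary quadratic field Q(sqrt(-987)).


K = Q(sqrt(-987)). d mod 4 = 1, so D = disc(K) = d = -987
h(K) equals the number of primitive reduced positive-definite forms (a, b, c) = a*x^2 + b*x*y + c*y^2 with b^2 - 4ac = D,
where reduced means |b| <= a <= c, with b >= 0 whenever |b| = a or a = c, and primitive means gcd(a, b, c) = 1.
Reduced forces 3a^2 <= |D| = 987, so 1 <= a <= 18; b must have the parity of D, and c = (b^2 - D)/(4a) must be an integer >= a.
Enumerate a = 1..18, b in [-a, a]:
  a=1: (1, 1, 247)  [1]
  a=2: none
  a=3: (3, 3, 83)  [1]
  a=4..6: none
  a=7: (7, 7, 37)  [1]
  a=8..10: none
  a=11: (11, -5, 23), (11, 5, 23)  [2]
  a=12: none
  a=13: (13, -1, 19), (13, 1, 19)  [2]
  a=14..16: none
  a=17: (17, 13, 17)  [1]
  a=18: none
Total reduced forms: 1 + 1 + 1 + 2 + 2 + 1 = 8
h = 8

8


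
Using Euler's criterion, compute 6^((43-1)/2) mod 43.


p = 43 is prime and the exponent is (p-1)/2 = 21, so by Euler's criterion 6^21 = (6/43) = +1 or -1 mod 43.
Compute by square-and-multiply:
  21 = 16 + 4 + 1 (binary 10101)
  Repeated squaring mod 43: 6^1 = 6, 6^2 = 36, 6^4 = 6, 6^8 = 36, 6^16 = 6
  6^21 = 6^16 * 6^4 * 6^1 = 6 * 6 * 6 mod 43
    6 * 6 = 36 = 36 mod 43
    36 * 6 = 216 = 1 mod 43
  6^21 = 1 mod 43
Result 1: 6 is a quadratic residue mod 43.
6^21 mod 43 = 1

1


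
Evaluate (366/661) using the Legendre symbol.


p = 661 is prime, so compute (366/661) with the reciprocity algorithm (Jacobi-symbol steps: pull out 2s via (2/n), flip via reciprocity, reduce):
  pull out 2: (2/661) = -1  (since 661 mod 8 = 5)
  reciprocity: (183/661) -> +(661/183)
  reduce: (112/183)
  pull out 2: (2/183) = +1  (since 183 mod 8 = 7)
  pull out 2: (2/183) = +1  (since 183 mod 8 = 7)
  pull out 2: (2/183) = +1  (since 183 mod 8 = 7)
  pull out 2: (2/183) = +1  (since 183 mod 8 = 7)
  reciprocity: (7/183) -> -(183/7)
  reduce: (1/7)
  (1/7) = 1
Product of signs = 1
(366/661) = 1

1


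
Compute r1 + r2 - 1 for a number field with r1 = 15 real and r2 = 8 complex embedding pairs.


By Dirichlet's unit theorem:
rank = r1 + r2 - 1
= 15 + 8 - 1
= 22

22


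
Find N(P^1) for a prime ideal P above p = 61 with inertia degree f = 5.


N(P^a) = p^(a*f)
= 61^(1*5)
= 61^5
= 844596301

844596301


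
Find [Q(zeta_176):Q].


The degree equals Euler's totient phi(176).
176 = 2^4 * 11
phi(176) = 80

80


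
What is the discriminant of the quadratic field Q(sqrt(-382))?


For K = Q(sqrt(d)) with d squarefree: disc(K) = d if d = 1 mod 4, and disc(K) = 4d if d = 2 or 3 mod 4.
Here d = -382, and d mod 4 = 2.
d = 2 mod 4, not 1 (O_K = Z[sqrt(d)]), so disc(K) = 4d = 4 * (-382) = -1528

-1528


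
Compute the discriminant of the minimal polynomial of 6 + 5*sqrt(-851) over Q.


The element 6 + 5*sqrt(-851) has minimal polynomial:
x^2 - 12*x + 21311
Discriminant = (-12)^2 - 4*(21311)
= 144 - 85244
= -85100

-85100


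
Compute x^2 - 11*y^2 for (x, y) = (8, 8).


x^2 - d*y^2
= 8^2 - 11*8^2
= 64 - 704
= -640

-640


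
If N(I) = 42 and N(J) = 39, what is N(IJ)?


N(IJ) = N(I) * N(J)
= 42 * 39
= 1638

1638


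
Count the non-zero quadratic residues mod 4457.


For prime p, the number of non-zero quadratic residues is (p-1)/2.
= (4457-1)/2
= 2228

2228


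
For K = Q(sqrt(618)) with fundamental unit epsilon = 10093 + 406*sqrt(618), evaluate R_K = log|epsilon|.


epsilon = 10093 + 406*sqrt(618)
= 20186.0000
R = ln(20186.0000)
= 9.9127

9.9127


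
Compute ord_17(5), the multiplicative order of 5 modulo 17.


We want ord_17(5), the smallest k >= 1 with 5^k = 1 mod 17.
n = 17 = 17, phi(17) = 16; the order divides phi(n).
Divisors of 16: 1, 2, 4, 8, 16
Repeated squaring mod 17: 5^1 = 5, 5^2 = 8, 5^4 = 13, 5^8 = 16, 5^16 = 1
Test divisors in increasing order:
  k=1: 5^1 = 5 mod 17
  k=2: 5^2 = 8 mod 17
  k=4: 5^4 = 13 mod 17
  k=8: 5^8 = 16 mod 17
  k=16: 5^16 = 1 mod 17  <- first divisor giving 1
Order = 16

16


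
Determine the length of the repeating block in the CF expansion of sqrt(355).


Run the CF algorithm for sqrt(355).
a_0 = floor(sqrt(355)) = 18; set m_0=0, q_0=1.
Recurrence: m' = q*a - m,  q' = (d - m'^2)/q,  a' = floor((a_0 + m')/q').
  step 1: m=18, q=31, a=1
  step 2: m=13, q=6, a=5
  step 3: m=17, q=11, a=3
  step 4: m=16, q=9, a=3
  step 5: m=11, q=26, a=1
  step 6: m=15, q=5, a=6
  step 7: m=15, q=26, a=1
  step 8: m=11, q=9, a=3
  step 9: m=16, q=11, a=3
  step 10: m=17, q=6, a=5
  step 11: m=13, q=31, a=1
  step 12: m=18, q=1, a=36
a_12 = 2*a_0 = 36, so the period closes here.
sqrt(355) = [18; 1, 5, 3, 3, 1, 6, 1, 3, 3, 5, 1, 36]
Period length = 12

12


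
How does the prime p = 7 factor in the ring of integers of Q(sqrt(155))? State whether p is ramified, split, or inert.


K = Q(sqrt(155)). Since d mod 4 = 3, disc(K) = 620.
Check p | disc: 620 mod 7 = 4.
p does not divide disc. Compute Legendre symbol (d/p):
1^((7-1)/2) mod 7 = 1
(d/p) = 1, so p splits: (p) = P*P' with e=1, f=1, g=2.
Therefore p is split.

split


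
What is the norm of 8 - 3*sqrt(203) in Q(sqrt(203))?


N(a + b*sqrt(d)) = a^2 - d*b^2
= (8)^2 - (203)*(-3)^2
= 64 - 1827
= -1763

-1763


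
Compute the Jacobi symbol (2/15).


Compute (2/15) via quadratic reciprocity:
  pull out 2: (2/15) = +1  (since 15 mod 8 = 7)
  (1/15) = 1
Product of signs = 1

1


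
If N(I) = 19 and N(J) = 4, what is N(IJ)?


N(IJ) = N(I) * N(J)
= 19 * 4
= 76

76


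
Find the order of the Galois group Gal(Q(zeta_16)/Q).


|Gal(Q(zeta_16)/Q)| = phi(16)
= 8

8


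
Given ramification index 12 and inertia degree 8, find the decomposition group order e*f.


|D_P| = e * f
= 12 * 8
= 96

96


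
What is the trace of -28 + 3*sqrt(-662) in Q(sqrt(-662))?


Tr(a + b*sqrt(d)) = (a + b*sqrt(d)) + (a - b*sqrt(d)) = 2a
= 2 * (-28)
= -56

-56


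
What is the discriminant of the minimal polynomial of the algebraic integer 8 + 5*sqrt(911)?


The element 8 + 5*sqrt(911) has minimal polynomial:
x^2 - 16*x - 22711
Discriminant = (-16)^2 - 4*(-22711)
= 256 + 90844
= 91100

91100


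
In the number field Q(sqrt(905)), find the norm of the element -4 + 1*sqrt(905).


N(a + b*sqrt(d)) = a^2 - d*b^2
= (-4)^2 - (905)*(1)^2
= 16 - 905
= -889

-889


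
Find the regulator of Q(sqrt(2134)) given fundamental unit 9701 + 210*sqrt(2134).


epsilon = 9701 + 210*sqrt(2134)
= 19401.9999
R = ln(19401.9999)
= 9.8731

9.8731


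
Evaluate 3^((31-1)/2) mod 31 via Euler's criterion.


p = 31 is prime and the exponent is (p-1)/2 = 15, so by Euler's criterion 3^15 = (3/31) = +1 or -1 mod 31.
Compute by square-and-multiply:
  15 = 8 + 4 + 2 + 1 (binary 1111)
  Repeated squaring mod 31: 3^1 = 3, 3^2 = 9, 3^4 = 19, 3^8 = 20
  3^15 = 3^8 * 3^4 * 3^2 * 3^1 = 20 * 19 * 9 * 3 mod 31
    20 * 19 = 380 = 8 mod 31
    8 * 9 = 72 = 10 mod 31
    10 * 3 = 30 = 30 mod 31
  3^15 = 30 mod 31
Result 30 = p - 1 = -1 mod 31: 3 is a quadratic non-residue mod 31. As a residue in [0, p-1] the value is 30.
3^15 mod 31 = 30

30


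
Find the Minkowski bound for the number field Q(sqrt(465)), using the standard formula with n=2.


d = 465, d mod 4 = 1, so disc(K) = d = 465; |disc(K)| = 465
Real quadratic field, so n = 2, s = r2 = 0, r1 = 2
M = (n!/n^n) * (4/pi)^s * sqrt(|disc(K)|) = (2!/2^2) * (4/pi)^0 * sqrt(465)
= 0.5 * 1.000000 * 21.563859
= 10.7819

10.7819


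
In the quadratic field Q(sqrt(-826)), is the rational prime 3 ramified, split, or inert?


K = Q(sqrt(-826)). Since d mod 4 = 2, disc(K) = -3304.
Check p | disc: -3304 mod 3 = 2.
p does not divide disc. Compute Legendre symbol (d/p):
2^((3-1)/2) mod 3 = -1
(d/p) = -1, so p is inert: (p) stays prime with e=1, f=2, g=1.
Therefore p is inert.

inert


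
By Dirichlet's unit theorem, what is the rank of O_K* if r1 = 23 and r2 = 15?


By Dirichlet's unit theorem:
rank = r1 + r2 - 1
= 23 + 15 - 1
= 37

37


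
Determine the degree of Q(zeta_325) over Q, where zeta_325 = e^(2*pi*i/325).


The degree equals Euler's totient phi(325).
325 = 5^2 * 13
phi(325) = 240

240


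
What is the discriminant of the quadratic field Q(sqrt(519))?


For K = Q(sqrt(d)) with d squarefree: disc(K) = d if d = 1 mod 4, and disc(K) = 4d if d = 2 or 3 mod 4.
Here d = 519, and d mod 4 = 3.
d = 3 mod 4, not 1 (O_K = Z[sqrt(d)]), so disc(K) = 4d = 4 * (519) = 2076

2076


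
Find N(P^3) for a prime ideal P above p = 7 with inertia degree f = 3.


N(P^a) = p^(a*f)
= 7^(3*3)
= 7^9
= 40353607

40353607


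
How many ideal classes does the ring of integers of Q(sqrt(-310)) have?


K = Q(sqrt(-310)). d mod 4 = 2, so D = disc(K) = 4d = -1240
h(K) equals the number of primitive reduced positive-definite forms (a, b, c) = a*x^2 + b*x*y + c*y^2 with b^2 - 4ac = D,
where reduced means |b| <= a <= c, with b >= 0 whenever |b| = a or a = c, and primitive means gcd(a, b, c) = 1.
Reduced forces 3a^2 <= |D| = 1240, so 1 <= a <= 20; b must have the parity of D, and c = (b^2 - D)/(4a) must be an integer >= a.
Enumerate a = 1..20, b in [-a, a]:
  a=1: (1, 0, 310)  [1]
  a=2: (2, 0, 155)  [1]
  a=3..4: none
  a=5: (5, 0, 62)  [1]
  a=6..9: none
  a=10: (10, 0, 31)  [1]
  a=11: (11, -6, 29), (11, 6, 29)  [2]
  a=12..16: none
  a=17: (17, -16, 22), (17, 16, 22)  [2]
  a=18..20: none
Total reduced forms: 1 + 1 + 1 + 1 + 2 + 2 = 8
h = 8

8


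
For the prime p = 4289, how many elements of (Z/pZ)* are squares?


For prime p, the number of non-zero quadratic residues is (p-1)/2.
= (4289-1)/2
= 2144

2144


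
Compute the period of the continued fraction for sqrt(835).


Run the CF algorithm for sqrt(835).
a_0 = floor(sqrt(835)) = 28; set m_0=0, q_0=1.
Recurrence: m' = q*a - m,  q' = (d - m'^2)/q,  a' = floor((a_0 + m')/q').
  step 1: m=28, q=51, a=1
  step 2: m=23, q=6, a=8
  step 3: m=25, q=35, a=1
  step 4: m=10, q=21, a=1
  step 5: m=11, q=34, a=1
  step 6: m=23, q=9, a=5
  step 7: m=22, q=39, a=1
  step 8: m=17, q=14, a=3
  step 9: m=25, q=15, a=3
  step 10: m=20, q=29, a=1
  step 11: m=9, q=26, a=1
  step 12: m=17, q=21, a=2
  step 13: m=25, q=10, a=5
  step 14: m=25, q=21, a=2
  step 15: m=17, q=26, a=1
  step 16: m=9, q=29, a=1
  step 17: m=20, q=15, a=3
  step 18: m=25, q=14, a=3
  step 19: m=17, q=39, a=1
  step 20: m=22, q=9, a=5
  step 21: m=23, q=34, a=1
  step 22: m=11, q=21, a=1
  step 23: m=10, q=35, a=1
  step 24: m=25, q=6, a=8
  step 25: m=23, q=51, a=1
  step 26: m=28, q=1, a=56
a_26 = 2*a_0 = 56, so the period closes here.
sqrt(835) = [28; 1, 8, 1, 1, 1, 5, 1, 3, 3, 1, 1, 2, 5, 2, 1, 1, 3, 3, 1, 5, 1, 1, 1, 8, 1, 56]
Period length = 26

26


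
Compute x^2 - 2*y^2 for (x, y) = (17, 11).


x^2 - d*y^2
= 17^2 - 2*11^2
= 289 - 242
= 47

47


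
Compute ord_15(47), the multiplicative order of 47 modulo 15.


We want ord_15(47), the smallest k >= 1 with 47^k = 1 mod 15.
n = 15 = 3 * 5, phi(15) = 8; the order divides phi(n).
Divisors of 8: 1, 2, 4, 8
Repeated squaring mod 15: 47^1 = 2, 47^2 = 4, 47^4 = 1, 47^8 = 1
Test divisors in increasing order:
  k=1: 47^1 = 2 mod 15
  k=2: 47^2 = 4 mod 15
  k=4: 47^4 = 1 mod 15  <- first divisor giving 1
Order = 4

4


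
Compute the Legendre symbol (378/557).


p = 557 is prime, so compute (378/557) with the reciprocity algorithm (Jacobi-symbol steps: pull out 2s via (2/n), flip via reciprocity, reduce):
  pull out 2: (2/557) = -1  (since 557 mod 8 = 5)
  reciprocity: (189/557) -> +(557/189)
  reduce: (179/189)
  reciprocity: (179/189) -> +(189/179)
  reduce: (10/179)
  pull out 2: (2/179) = -1  (since 179 mod 8 = 3)
  reciprocity: (5/179) -> +(179/5)
  reduce: (4/5)
  pull out 2: (2/5) = -1  (since 5 mod 8 = 5)
  pull out 2: (2/5) = -1  (since 5 mod 8 = 5)
  (1/5) = 1
Product of signs = 1
(378/557) = 1

1
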